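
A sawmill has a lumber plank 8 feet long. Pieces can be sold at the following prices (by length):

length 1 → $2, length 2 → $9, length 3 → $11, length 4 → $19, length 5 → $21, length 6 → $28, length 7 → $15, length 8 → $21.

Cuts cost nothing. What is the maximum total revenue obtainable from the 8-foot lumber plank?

Build v[k] bottom-up: v[k] = max over allowed piece i of (p[i] + v[k−i]).
v[1] = 2
v[2] = 9
v[3] = 11  (first piece 1, then v[2]=9)
v[4] = 19
v[5] = 21  (first piece 1, then v[4]=19)
v[6] = 28  (first piece 2, then v[4]=19)
v[7] = 30  (first piece 1, then v[6]=28)
v[8] = 38  (first piece 4, then v[4]=19)
One optimal cutting: 4 + 4 → $19 + $19 = $38.

38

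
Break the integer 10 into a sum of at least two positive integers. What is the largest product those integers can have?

36

Define m[k] = max over 1≤i<k of i · max(k−i, m[k−i]); the inner max lets the remainder stay uncut if that's better.
m[2] = 1·max(1,0) = 1·1 = 1
m[3] = 1·max(2,1) = 1·2 = 2
m[4] = 2·max(2,1) = 2·2 = 4
m[5] = 2·max(3,2) = 2·3 = 6
m[6] = 3·max(3,2) = 3·3 = 9
m[7] = 2·max(5,6) = 2·6 = 12
m[8] = 2·max(6,9) = 2·9 = 18
m[9] = 3·max(6,9) = 3·9 = 27
m[10] = 2·max(8,18) = 2·18 = 36
One optimal split: 3 + 3 + 2 + 2; product 3·3·2·2 = 36.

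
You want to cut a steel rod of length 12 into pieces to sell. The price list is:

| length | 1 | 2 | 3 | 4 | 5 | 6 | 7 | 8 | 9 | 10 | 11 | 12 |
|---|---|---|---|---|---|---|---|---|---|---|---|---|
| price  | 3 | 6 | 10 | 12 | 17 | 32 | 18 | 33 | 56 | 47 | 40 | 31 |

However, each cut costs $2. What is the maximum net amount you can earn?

64

Let net[k] be the best obtainable value from length k. For each k, try every first piece i and keep the best of price[i] + net[k−i] minus the 2 cut fee when i<k.
net[1] = 3
net[2] = max(3+3-2, 6+0) = 6
net[3] = max(3+6-2, 6+3-2, 10+0) = 10
net[4] = max(3+10-2, 6+6-2, 10+3-2, 12+0) = 12
net[5] = max(3+12-2, 6+10-2, 10+6-2, 12+3-2, 17+0) = 17
net[6] = max(3+17-2, 6+12-2, 10+10-2, 12+6-2, 17+3-2, 32+0) = 32
net[7] = max(3+32-2, 6+17-2, 10+12-2, …, 32+3-2, 18+0) = 33
net[8] = max(3+33-2, 6+32-2, 10+17-2, …, 18+3-2, 33+0) = 36
net[9] = max(3+36-2, 6+33-2, 10+32-2, …, 33+3-2, 56+0) = 56
net[10] = max(3+56-2, 6+36-2, 10+33-2, …, 56+3-2, 47+0) = 57
net[11] = max(3+57-2, 6+56-2, 10+36-2, …, 47+3-2, 40+0) = 60
net[12] = max(3+60-2, 6+57-2, 10+56-2, …, 40+3-2, 31+0) = 64
One optimal plan: pieces 9 + 3 (1 cut) → $66 − $2 = $64.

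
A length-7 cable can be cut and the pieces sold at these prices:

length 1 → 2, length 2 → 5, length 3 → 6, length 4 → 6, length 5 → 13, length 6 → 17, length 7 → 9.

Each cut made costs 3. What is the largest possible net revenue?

Build net[k] bottom-up: net[k] = max over allowed piece i of (p[i] + net[k−i]) − 3 per cut.
net[1] = 2
net[2] = 5
net[3] = 6
net[4] = 7  (first piece 2, then net[2]=5)
net[5] = 13
net[6] = 17
net[7] = 16  (first piece 1, then net[6]=17)
One optimal plan: pieces 6 + 1 (1 cut) → 19 − 3 = 16.

16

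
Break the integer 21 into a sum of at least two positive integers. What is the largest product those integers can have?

2187

Fill prod[k] for k=2..21: at each k try every first piece i and multiply by the better of (k−i) uncut or prod[k−i].
Small cases: prod[2]=1, prod[3]=2, prod[4]=4, prod[5]=6, prod[6]=9, prod[7]=12, prod[8]=18, prod[9]=27, prod[10]=36, prod[11]=54, prod[12]=81, prod[13]=108.
prod[14] = 2·max(12,81) = 2·81 = 162
prod[15] = 3·max(12,81) = 3·81 = 243
prod[16] = 2·max(14,162) = 2·162 = 324
prod[17] = 2·max(15,243) = 2·243 = 486
prod[18] = 3·max(15,243) = 3·243 = 729
prod[19] = 2·max(17,486) = 2·486 = 972
prod[20] = 2·max(18,729) = 2·729 = 1458
prod[21] = 3·max(18,729) = 3·729 = 2187
One optimal split: 3 + 3 + 3 + 3 + 3 + 3 + 3; product 3·3·3·3·3·3·3 = 2187.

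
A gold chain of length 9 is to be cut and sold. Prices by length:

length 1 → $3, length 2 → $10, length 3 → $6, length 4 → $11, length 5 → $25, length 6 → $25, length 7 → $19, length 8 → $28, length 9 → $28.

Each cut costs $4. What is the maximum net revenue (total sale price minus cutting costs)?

37

Let v[k] be the best obtainable value from length k. For each k, try every first piece i and keep the best of price[i] + v[k−i] minus the 4 cut fee when i<k.
v[1] = 3
v[2] = max(3+3-4, 10+0) = 10
v[3] = max(3+10-4, 10+3-4, 6+0) = 9
v[4] = max(3+9-4, 10+10-4, 6+3-4, 11+0) = 16
v[5] = max(3+16-4, 10+9-4, 6+10-4, 11+3-4, 25+0) = 25
v[6] = max(3+25-4, 10+16-4, 6+9-4, 11+10-4, 25+3-4, 25+0) = 25
v[7] = max(3+25-4, 10+25-4, 6+16-4, …, 25+3-4, 19+0) = 31
v[8] = max(3+31-4, 10+25-4, 6+25-4, …, 19+3-4, 28+0) = 31
v[9] = max(3+31-4, 10+31-4, 6+25-4, …, 28+3-4, 28+0) = 37
One optimal plan: pieces 5 + 2 + 2 (2 cuts) → $45 − $8 = $37.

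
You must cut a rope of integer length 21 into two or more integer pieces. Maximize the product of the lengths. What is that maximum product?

Fill prod[k] for k=2..21: at each k try every first piece i and multiply by the better of (k−i) uncut or prod[k−i].
prod[2] = 1*max(1,0) = 1*1 = 1
prod[3] = max(1*2, 2*1) = 2
prod[4] = max(1*3, 2*2, 3*1) = 4
prod[5] = max(1*4, 2*3, 3*2, 4*1) = 6
prod[6] = max(1*6, 2*4, 3*3, 4*2, 5*1) = 9
prod[7] = max(1*9, 2*6, 3*4, 4*3, 5*2, 6*1) = 12
prod[8] = max(1*12, 2*9, 3*6, …, 6*2, 7*1) = 18
prod[9] = max(1*18, 2*12, 3*9, …, 7*2, 8*1) = 27
prod[10] = max(1*27, 2*18, 3*12, …, 8*2, 9*1) = 36
prod[11] = max(1*36, 2*27, 3*18, …, 9*2, 10*1) = 54
prod[12] = max(1*54, 2*36, 3*27, …, 10*2, 11*1) = 81
prod[13] = max(1*81, 2*54, 3*36, …, 11*2, 12*1) = 108
prod[14] = max(1*108, 2*81, 3*54, …, 12*2, 13*1) = 162
prod[15] = max(1*162, 2*108, 3*81, …, 13*2, 14*1) = 243
prod[16] = max(1*243, 2*162, 3*108, …, 14*2, 15*1) = 324
prod[17] = max(1*324, 2*243, 3*162, …, 15*2, 16*1) = 486
prod[18] = max(1*486, 2*324, 3*243, …, 16*2, 17*1) = 729
prod[19] = max(1*729, 2*486, 3*324, …, 17*2, 18*1) = 972
prod[20] = max(1*972, 2*729, 3*486, …, 18*2, 19*1) = 1458
prod[21] = max(1*1458, 2*972, 3*729, …, 19*2, 20*1) = 2187
One optimal split: 3 + 3 + 3 + 3 + 3 + 3 + 3; product 3*3*3*3*3*3*3 = 2187.

2187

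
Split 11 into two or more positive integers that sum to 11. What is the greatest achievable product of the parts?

54

Let prod[k] be the best product for length k (with at least one cut). For each first piece i, the rest contributes max(k−i, prod[k−i]).
prod[2] = 1×max(1,0) = 1×1 = 1
prod[3] = 1×max(2,1) = 1×2 = 2
prod[4] = 2×max(2,1) = 2×2 = 4
prod[5] = 2×max(3,2) = 2×3 = 6
prod[6] = 3×max(3,2) = 3×3 = 9
prod[7] = 2×max(5,6) = 2×6 = 12
prod[8] = 2×max(6,9) = 2×9 = 18
prod[9] = 3×max(6,9) = 3×9 = 27
prod[10] = 2×max(8,18) = 2×18 = 36
prod[11] = 2×max(9,27) = 2×27 = 54
One optimal split: 3 + 3 + 3 + 2; product 3×3×3×2 = 54.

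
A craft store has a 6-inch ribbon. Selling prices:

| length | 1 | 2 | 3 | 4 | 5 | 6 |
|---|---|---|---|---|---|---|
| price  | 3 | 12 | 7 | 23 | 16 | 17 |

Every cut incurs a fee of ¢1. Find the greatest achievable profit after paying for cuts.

34

Let v[k] be the best obtainable value from length k. For each k, try every first piece i and keep the best of price[i] + v[k−i] minus the 1 cut fee when i<k.
v[1] = 3
v[2] = max(3+3-1, 12+0) = 12
v[3] = max(3+12-1, 12+3-1, 7+0) = 14
v[4] = max(3+14-1, 12+12-1, 7+3-1, 23+0) = 23
v[5] = max(3+23-1, 12+14-1, 7+12-1, 23+3-1, 16+0) = 25
v[6] = max(3+25-1, 12+23-1, 7+14-1, 23+12-1, 16+3-1, 17+0) = 34
One optimal plan: pieces 2 + 2 + 2 (2 cuts) → ¢36 − ¢2 = ¢34.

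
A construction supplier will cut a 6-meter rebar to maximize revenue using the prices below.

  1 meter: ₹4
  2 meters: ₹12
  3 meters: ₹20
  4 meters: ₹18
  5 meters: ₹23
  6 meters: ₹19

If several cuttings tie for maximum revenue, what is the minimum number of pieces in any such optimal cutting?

Build r[k] bottom-up: r[k] = max over allowed piece i of (p[i] + r[k−i]).
r[1] = 4
r[2] = max(4+4, 12+0) = 12
r[3] = max(4+12, 12+4, 20+0) = 20
r[4] = max(4+20, 12+12, 20+4, 18+0) = 24
r[5] = max(4+24, 12+20, 20+12, 18+4, 23+0) = 32
r[6] = max(4+32, 12+24, 20+20, 18+12, 23+4, 19+0) = 40
Maximum revenue is ₹40.
Now minimize piece count subject to staying optimal: for each k, pieces[k] = 1 + min over i with p[i]+r[k−i]=r[k] of pieces[k−i].
pieces[3] = 1
pieces[4] = 2
pieces[5] = 2
pieces[6] = 2

2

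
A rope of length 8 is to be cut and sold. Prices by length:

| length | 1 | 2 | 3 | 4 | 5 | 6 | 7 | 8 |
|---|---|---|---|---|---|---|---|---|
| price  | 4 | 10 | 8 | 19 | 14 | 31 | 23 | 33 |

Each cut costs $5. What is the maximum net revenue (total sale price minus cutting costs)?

36

Build net[k] bottom-up: net[k] = max over allowed piece i of (p[i] + net[k−i]) − 5 per cut.
net[1] = 4
net[2] = 10
net[3] = 9  (first piece 1, then net[2]=10)
net[4] = 19
net[5] = 18  (first piece 1, then net[4]=19)
net[6] = 31
net[7] = 30  (first piece 1, then net[6]=31)
net[8] = 36  (first piece 2, then net[6]=31)
One optimal plan: pieces 6 + 2 (1 cut) → $41 − $5 = $36.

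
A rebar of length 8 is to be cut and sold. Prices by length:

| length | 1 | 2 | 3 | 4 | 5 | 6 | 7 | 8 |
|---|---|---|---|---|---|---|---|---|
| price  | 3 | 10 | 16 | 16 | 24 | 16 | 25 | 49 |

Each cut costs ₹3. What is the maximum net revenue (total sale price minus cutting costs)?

49

Consider every possible first cut. v[k] is the best of p[i]+v[k−i] over all sellable i≤k, charging 3 whenever i<k.
v[1] = 3
v[2] = max(3+3-3, 10+0) = 10
v[3] = max(3+10-3, 10+3-3, 16+0) = 16
v[4] = max(3+16-3, 10+10-3, 16+3-3, 16+0) = 17
v[5] = max(3+17-3, 10+16-3, 16+10-3, 16+3-3, 24+0) = 24
v[6] = max(3+24-3, 10+17-3, 16+16-3, 16+10-3, 24+3-3, 16+0) = 29
v[7] = max(3+29-3, 10+24-3, 16+17-3, …, 16+3-3, 25+0) = 31
v[8] = max(3+31-3, 10+29-3, 16+24-3, …, 25+3-3, 49+0) = 49
Best is to make no cuts and sell whole for ₹49.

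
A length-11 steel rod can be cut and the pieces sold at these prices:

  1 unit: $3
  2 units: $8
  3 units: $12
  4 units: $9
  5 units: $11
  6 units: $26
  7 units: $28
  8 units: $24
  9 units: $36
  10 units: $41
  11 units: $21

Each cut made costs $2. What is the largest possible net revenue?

Let r[k] be the best obtainable value from length k. For each k, try every first piece i and keep the best of price[i] + r[k−i] minus the 2 cut fee when i<k.
r[1] = 3
r[2] = 8
r[3] = 12
r[4] = 14  (first piece 2, then r[2]=8)
r[5] = 18  (first piece 2, then r[3]=12)
r[6] = 26
r[7] = 28
r[8] = 32  (first piece 2, then r[6]=26)
r[9] = 36  (first piece 3, then r[6]=26)
r[10] = 41
r[11] = 42  (first piece 1, then r[10]=41)
One optimal plan: pieces 10 + 1 (1 cut) → $44 − $2 = $42.

42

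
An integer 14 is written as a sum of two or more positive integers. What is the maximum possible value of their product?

162

Define prod[k] = max over 1≤i<k of i · max(k−i, prod[k−i]); the inner max lets the remainder stay uncut if that's better.
prod[2] = 1*max(1,0) = 1*1 = 1
prod[3] = 1*max(2,1) = 1*2 = 2
prod[4] = 2*max(2,1) = 2*2 = 4
prod[5] = 2*max(3,2) = 2*3 = 6
prod[6] = 3*max(3,2) = 3*3 = 9
prod[7] = 2*max(5,6) = 2*6 = 12
prod[8] = 2*max(6,9) = 2*9 = 18
prod[9] = 3*max(6,9) = 3*9 = 27
prod[10] = 2*max(8,18) = 2*18 = 36
prod[11] = 2*max(9,27) = 2*27 = 54
prod[12] = 3*max(9,27) = 3*27 = 81
prod[13] = 2*max(11,54) = 2*54 = 108
prod[14] = 2*max(12,81) = 2*81 = 162
One optimal split: 3 + 3 + 3 + 3 + 2; product 3*3*3*3*2 = 162.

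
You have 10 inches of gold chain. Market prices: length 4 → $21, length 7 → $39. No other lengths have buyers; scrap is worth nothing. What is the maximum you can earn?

Build r[k] bottom-up: r[k] = max over allowed piece i of (p[i] + r[k−i]).
r[1] = 0
r[2] = 0
r[3] = 0
r[4] = 21
r[5] = 21
r[6] = 21
r[7] = max(21+0, 39+0) = 39
r[8] = max(21+21, 39+0) = 42
r[9] = max(21+21, 39+0) = 42
r[10] = max(21+21, 39+0) = 42
One optimal cutting: pieces 4 + 4 with 2 inches of scrap → $42.

42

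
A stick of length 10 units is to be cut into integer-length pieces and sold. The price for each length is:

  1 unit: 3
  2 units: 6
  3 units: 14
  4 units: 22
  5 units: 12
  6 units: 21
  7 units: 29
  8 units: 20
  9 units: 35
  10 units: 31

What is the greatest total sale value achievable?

Build best[k] bottom-up: best[k] = max over allowed piece i of (p[i] + best[k−i]).
best[1] = 3
best[2] = 6  (first piece 1, then best[1]=3)
best[3] = 14
best[4] = 22
best[5] = 25  (first piece 1, then best[4]=22)
best[6] = 28  (first piece 1, then best[5]=25)
best[7] = 36  (first piece 3, then best[4]=22)
best[8] = 44  (first piece 4, then best[4]=22)
best[9] = 47  (first piece 1, then best[8]=44)
best[10] = 50  (first piece 1, then best[9]=47)
One optimal cutting: 4 + 4 + 1 + 1 → 22 + 22 + 3 + 3 = 50.

50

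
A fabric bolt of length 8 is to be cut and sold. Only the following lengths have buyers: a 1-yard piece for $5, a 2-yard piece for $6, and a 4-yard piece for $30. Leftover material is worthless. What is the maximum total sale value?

Let best[k] be the best obtainable value from length k. For each k, try every first piece i and keep the best of price[i] + best[k−i].
best[1] = 5
best[2] = 10  (first piece 1, then best[1]=5)
best[3] = 15  (first piece 1, then best[2]=10)
best[4] = 30
best[5] = 35  (first piece 1, then best[4]=30)
best[6] = 40  (first piece 1, then best[5]=35)
best[7] = 45  (first piece 1, then best[6]=40)
best[8] = 60  (first piece 4, then best[4]=30)
One optimal cutting: 4 + 4 → $60.

60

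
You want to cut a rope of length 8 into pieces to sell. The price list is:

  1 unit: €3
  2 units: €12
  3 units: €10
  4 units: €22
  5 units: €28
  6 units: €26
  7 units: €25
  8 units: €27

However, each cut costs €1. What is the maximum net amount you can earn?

45

Build r[k] bottom-up: r[k] = max over allowed piece i of (p[i] + r[k−i]) − 1 per cut.
r[1] = 3
r[2] = max(3+3-1, 12+0) = 12
r[3] = max(3+12-1, 12+3-1, 10+0) = 14
r[4] = max(3+14-1, 12+12-1, 10+3-1, 22+0) = 23
r[5] = max(3+23-1, 12+14-1, 10+12-1, 22+3-1, 28+0) = 28
r[6] = max(3+28-1, 12+23-1, 10+14-1, 22+12-1, 28+3-1, 26+0) = 34
r[7] = max(3+34-1, 12+28-1, 10+23-1, …, 26+3-1, 25+0) = 39
r[8] = max(3+39-1, 12+34-1, 10+28-1, …, 25+3-1, 27+0) = 45
One optimal plan: pieces 2 + 2 + 2 + 2 (3 cuts) → €48 − €3 = €45.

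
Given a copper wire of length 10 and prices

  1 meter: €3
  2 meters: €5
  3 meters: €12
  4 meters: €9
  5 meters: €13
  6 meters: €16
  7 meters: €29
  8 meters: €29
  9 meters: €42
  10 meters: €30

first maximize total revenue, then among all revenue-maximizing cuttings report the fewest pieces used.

Let r[k] be the best obtainable value from length k. For each k, try every first piece i and keep the best of price[i] + r[k−i].
r[1] = 3
r[2] = 6  (first piece 1, then r[1]=3)
r[3] = 12
r[4] = 15  (first piece 1, then r[3]=12)
r[5] = 18  (first piece 1, then r[4]=15)
r[6] = 24  (first piece 3, then r[3]=12)
r[7] = 29
r[8] = 32  (first piece 1, then r[7]=29)
r[9] = 42
r[10] = 45  (first piece 1, then r[9]=42)
Maximum revenue is €45.
Now minimize piece count subject to staying optimal: for each k, pieces[k] = 1 + min over i with p[i]+r[k−i]=r[k] of pieces[k−i].
pieces[7] = 1
pieces[8] = 2
pieces[9] = 1
pieces[10] = 2

2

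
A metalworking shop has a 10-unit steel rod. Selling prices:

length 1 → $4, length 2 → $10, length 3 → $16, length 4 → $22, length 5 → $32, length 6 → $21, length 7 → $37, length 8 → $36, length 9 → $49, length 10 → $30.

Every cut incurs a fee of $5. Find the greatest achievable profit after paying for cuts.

Build v[k] bottom-up: v[k] = max over allowed piece i of (p[i] + v[k−i]) − 5 per cut.
v[1] = 4
v[2] = 10
v[3] = 16
v[4] = 22
v[5] = 32
v[6] = 31  (first piece 1, then v[5]=32)
v[7] = 37  (first piece 2, then v[5]=32)
v[8] = 43  (first piece 3, then v[5]=32)
v[9] = 49  (first piece 4, then v[5]=32)
v[10] = 59  (first piece 5, then v[5]=32)
One optimal plan: pieces 5 + 5 (1 cut) → $64 − $5 = $59.

59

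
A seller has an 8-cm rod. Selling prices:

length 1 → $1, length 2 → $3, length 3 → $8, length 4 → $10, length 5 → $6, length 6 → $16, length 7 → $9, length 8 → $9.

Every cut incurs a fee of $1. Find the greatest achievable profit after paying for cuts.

Let v[k] be the best obtainable value from length k. For each k, try every first piece i and keep the best of price[i] + v[k−i] minus the 1 cut fee when i<k.
v[1] = 1
v[2] = max(1+1-1, 3+0) = 3
v[3] = max(1+3-1, 3+1-1, 8+0) = 8
v[4] = max(1+8-1, 3+3-1, 8+1-1, 10+0) = 10
v[5] = max(1+10-1, 3+8-1, 8+3-1, 10+1-1, 6+0) = 10
v[6] = max(1+10-1, 3+10-1, 8+8-1, 10+3-1, 6+1-1, 16+0) = 16
v[7] = max(1+16-1, 3+10-1, 8+10-1, …, 16+1-1, 9+0) = 17
v[8] = max(1+17-1, 3+16-1, 8+10-1, …, 9+1-1, 9+0) = 19
One optimal plan: pieces 4 + 4 (1 cut) → $20 − $1 = $19.

19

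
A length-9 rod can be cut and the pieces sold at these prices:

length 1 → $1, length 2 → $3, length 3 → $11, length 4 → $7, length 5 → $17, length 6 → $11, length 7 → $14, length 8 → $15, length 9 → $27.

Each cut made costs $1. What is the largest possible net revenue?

Build net[k] bottom-up: net[k] = max over allowed piece i of (p[i] + net[k−i]) − 1 per cut.
net[1] = 1
net[2] = max(1+1-1, 3+0) = 3
net[3] = max(1+3-1, 3+1-1, 11+0) = 11
net[4] = max(1+11-1, 3+3-1, 11+1-1, 7+0) = 11
net[5] = max(1+11-1, 3+11-1, 11+3-1, 7+1-1, 17+0) = 17
net[6] = max(1+17-1, 3+11-1, 11+11-1, 7+3-1, 17+1-1, 11+0) = 21
net[7] = max(1+21-1, 3+17-1, 11+11-1, …, 11+1-1, 14+0) = 21
net[8] = max(1+21-1, 3+21-1, 11+17-1, …, 14+1-1, 15+0) = 27
net[9] = max(1+27-1, 3+21-1, 11+21-1, …, 15+1-1, 27+0) = 31
One optimal plan: pieces 3 + 3 + 3 (2 cuts) → $33 − $2 = $31.

31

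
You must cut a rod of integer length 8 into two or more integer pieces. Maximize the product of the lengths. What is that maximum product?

18

Define P[k] = max over 1≤i<k of i · max(k−i, P[k−i]); the inner max lets the remainder stay uncut if that's better.
P[2] = 1·max(1,0) = 1·1 = 1
P[3] = 1·max(2,1) = 1·2 = 2
P[4] = 2·max(2,1) = 2·2 = 4
P[5] = 2·max(3,2) = 2·3 = 6
P[6] = 3·max(3,2) = 3·3 = 9
P[7] = 2·max(5,6) = 2·6 = 12
P[8] = 2·max(6,9) = 2·9 = 18
One optimal split: 3 + 3 + 2; product 3·3·2 = 18.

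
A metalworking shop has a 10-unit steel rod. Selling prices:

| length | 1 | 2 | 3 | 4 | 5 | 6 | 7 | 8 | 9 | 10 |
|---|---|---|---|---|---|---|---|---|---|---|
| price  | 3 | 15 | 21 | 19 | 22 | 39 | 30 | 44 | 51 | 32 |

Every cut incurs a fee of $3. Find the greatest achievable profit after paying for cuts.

63

Build r[k] bottom-up: r[k] = max over allowed piece i of (p[i] + r[k−i]) − 3 per cut.
r[1] = 3
r[2] = 15
r[3] = 21
r[4] = 27  (first piece 2, then r[2]=15)
r[5] = 33  (first piece 2, then r[3]=21)
r[6] = 39  (first piece 2, then r[4]=27)
r[7] = 45  (first piece 2, then r[5]=33)
r[8] = 51  (first piece 2, then r[6]=39)
r[9] = 57  (first piece 2, then r[7]=45)
r[10] = 63  (first piece 2, then r[8]=51)
One optimal plan: pieces 2 + 2 + 2 + 2 + 2 (4 cuts) → $75 − $12 = $63.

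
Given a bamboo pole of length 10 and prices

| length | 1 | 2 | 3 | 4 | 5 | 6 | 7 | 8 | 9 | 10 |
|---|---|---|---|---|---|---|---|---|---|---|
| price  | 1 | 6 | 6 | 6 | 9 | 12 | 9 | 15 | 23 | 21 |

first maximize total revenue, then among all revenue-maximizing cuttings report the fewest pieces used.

Let r[k] be the best obtainable value from length k. For each k, try every first piece i and keep the best of price[i] + r[k−i].
r[1] = 1
r[2] = 6
r[3] = 7  (first piece 1, then r[2]=6)
r[4] = 12  (first piece 2, then r[2]=6)
r[5] = 13  (first piece 1, then r[4]=12)
r[6] = 18  (first piece 2, then r[4]=12)
r[7] = 19  (first piece 1, then r[6]=18)
r[8] = 24  (first piece 2, then r[6]=18)
r[9] = 25  (first piece 1, then r[8]=24)
r[10] = 30  (first piece 2, then r[8]=24)
Maximum revenue is $30.
Now minimize piece count subject to staying optimal: for each k, pieces[k] = 1 + min over i with p[i]+r[k−i]=r[k] of pieces[k−i].
pieces[7] = 4
pieces[8] = 4
pieces[9] = 5
pieces[10] = 5

5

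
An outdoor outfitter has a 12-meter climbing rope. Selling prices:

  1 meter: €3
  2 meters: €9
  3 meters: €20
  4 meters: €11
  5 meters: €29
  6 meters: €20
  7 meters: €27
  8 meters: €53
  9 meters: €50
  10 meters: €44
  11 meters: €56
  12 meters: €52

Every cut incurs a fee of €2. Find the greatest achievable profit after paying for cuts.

Build net[k] bottom-up: net[k] = max over allowed piece i of (p[i] + net[k−i]) − 2 per cut.
net[1] = 3
net[2] = max(3+3-2, 9+0) = 9
net[3] = max(3+9-2, 9+3-2, 20+0) = 20
net[4] = max(3+20-2, 9+9-2, 20+3-2, 11+0) = 21
net[5] = max(3+21-2, 9+20-2, 20+9-2, 11+3-2, 29+0) = 29
net[6] = max(3+29-2, 9+21-2, 20+20-2, 11+9-2, 29+3-2, 20+0) = 38
net[7] = max(3+38-2, 9+29-2, 20+21-2, …, 20+3-2, 27+0) = 39
net[8] = max(3+39-2, 9+38-2, 20+29-2, …, 27+3-2, 53+0) = 53
net[9] = max(3+53-2, 9+39-2, 20+38-2, …, 53+3-2, 50+0) = 56
net[10] = max(3+56-2, 9+53-2, 20+39-2, …, 50+3-2, 44+0) = 60
net[11] = max(3+60-2, 9+56-2, 20+53-2, …, 44+3-2, 56+0) = 71
net[12] = max(3+71-2, 9+60-2, 20+56-2, …, 56+3-2, 52+0) = 74
One optimal plan: pieces 3 + 3 + 3 + 3 (3 cuts) → €80 − €6 = €74.

74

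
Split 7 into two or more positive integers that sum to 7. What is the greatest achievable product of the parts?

12

Define g[k] = max over 1≤i<k of i · max(k−i, g[k−i]); the inner max lets the remainder stay uncut if that's better.
g[2] = 1*max(1,0) = 1*1 = 1
g[3] = max(1*2, 2*1) = 2
g[4] = max(1*3, 2*2, 3*1) = 4
g[5] = max(1*4, 2*3, 3*2, 4*1) = 6
g[6] = max(1*6, 2*4, 3*3, 4*2, 5*1) = 9
g[7] = max(1*9, 2*6, 3*4, 4*3, 5*2, 6*1) = 12
One optimal split: 3 + 2 + 2; product 3*2*2 = 12.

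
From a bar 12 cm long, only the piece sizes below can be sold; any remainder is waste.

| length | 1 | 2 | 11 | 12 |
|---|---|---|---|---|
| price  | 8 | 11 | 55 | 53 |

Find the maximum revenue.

Build r[k] bottom-up: r[k] = max over allowed piece i of (p[i] + r[k−i]).
r[1] = 8
r[2] = 16  (first piece 1, then r[1]=8)
r[3] = 24  (first piece 1, then r[2]=16)
r[4] = 32  (first piece 1, then r[3]=24)
r[5] = 40  (first piece 1, then r[4]=32)
r[6] = 48  (first piece 1, then r[5]=40)
r[7] = 56  (first piece 1, then r[6]=48)
r[8] = 64  (first piece 1, then r[7]=56)
r[9] = 72  (first piece 1, then r[8]=64)
r[10] = 80  (first piece 1, then r[9]=72)
r[11] = 88  (first piece 1, then r[10]=80)
r[12] = 96  (first piece 1, then r[11]=88)
One optimal cutting: 1 + 1 + 1 + 1 + 1 + 1 + 1 + 1 + 1 + 1 + 1 + 1 → 96.

96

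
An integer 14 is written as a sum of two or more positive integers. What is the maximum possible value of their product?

Define f[k] = max over 1≤i<k of i · max(k−i, f[k−i]); the inner max lets the remainder stay uncut if that's better.
f[2] = 1*max(1,0) = 1*1 = 1
f[3] = max(1*2, 2*1) = 2
f[4] = max(1*3, 2*2, 3*1) = 4
f[5] = max(1*4, 2*3, 3*2, 4*1) = 6
f[6] = max(1*6, 2*4, 3*3, 4*2, 5*1) = 9
f[7] = max(1*9, 2*6, 3*4, 4*3, 5*2, 6*1) = 12
f[8] = max(1*12, 2*9, 3*6, …, 6*2, 7*1) = 18
f[9] = max(1*18, 2*12, 3*9, …, 7*2, 8*1) = 27
f[10] = max(1*27, 2*18, 3*12, …, 8*2, 9*1) = 36
f[11] = max(1*36, 2*27, 3*18, …, 9*2, 10*1) = 54
f[12] = max(1*54, 2*36, 3*27, …, 10*2, 11*1) = 81
f[13] = max(1*81, 2*54, 3*36, …, 11*2, 12*1) = 108
f[14] = max(1*108, 2*81, 3*54, …, 12*2, 13*1) = 162
One optimal split: 3 + 3 + 3 + 3 + 2; product 3*3*3*3*2 = 162.

162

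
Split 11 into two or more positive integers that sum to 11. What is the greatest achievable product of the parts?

Fill g[k] for k=2..11: at each k try every first piece i and multiply by the better of (k−i) uncut or g[k−i].
Small cases: g[2]=1, g[3]=2, g[4]=4.
g[5] = max(1*4, 2*3, 3*2, 4*1) = 6
g[6] = max(1*6, 2*4, 3*3, 4*2, 5*1) = 9
g[7] = max(1*9, 2*6, 3*4, 4*3, 5*2, 6*1) = 12
g[8] = max(1*12, 2*9, 3*6, …, 6*2, 7*1) = 18
g[9] = max(1*18, 2*12, 3*9, …, 7*2, 8*1) = 27
g[10] = max(1*27, 2*18, 3*12, …, 8*2, 9*1) = 36
g[11] = max(1*36, 2*27, 3*18, …, 9*2, 10*1) = 54
One optimal split: 3 + 3 + 3 + 2; product 3*3*3*2 = 54.

54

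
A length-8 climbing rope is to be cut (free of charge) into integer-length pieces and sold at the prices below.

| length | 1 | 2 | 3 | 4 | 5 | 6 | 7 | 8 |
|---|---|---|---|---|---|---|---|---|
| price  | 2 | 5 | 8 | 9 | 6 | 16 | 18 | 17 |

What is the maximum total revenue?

21

Consider every possible first cut. R[k] is the best of p[i]+R[k−i] over all sellable i≤k.
R[1] = 2
R[2] = 5
R[3] = 8
R[4] = 10  (first piece 1, then R[3]=8)
R[5] = 13  (first piece 2, then R[3]=8)
R[6] = 16  (first piece 3, then R[3]=8)
R[7] = 18  (first piece 1, then R[6]=16)
R[8] = 21  (first piece 2, then R[6]=16)
One optimal cutting: 3 + 3 + 2 → €8 + €8 + €5 = €21.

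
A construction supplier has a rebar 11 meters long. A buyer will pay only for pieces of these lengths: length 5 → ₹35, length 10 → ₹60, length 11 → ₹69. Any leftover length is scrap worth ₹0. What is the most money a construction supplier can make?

70

Build r[k] bottom-up: r[k] = max over allowed piece i of (p[i] + r[k−i]).
r[1] = 0
r[2] = 0
r[3] = 0
r[4] = 0
r[5] = 35
r[6] = 35
r[7] = 35
r[8] = 35
r[9] = 35
r[10] = max(35+35, 60+0) = 70
r[11] = max(35+35, 60+0, 69+0) = 70
One optimal cutting: pieces 5 + 5 with 1 meter of scrap → ₹70.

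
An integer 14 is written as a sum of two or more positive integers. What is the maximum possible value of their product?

162

Fill m[k] for k=2..14: at each k try every first piece i and multiply by the better of (k−i) uncut or m[k−i].
m[2] = 1*max(1,0) = 1*1 = 1
m[3] = max(1*2, 2*1) = 2
m[4] = max(1*3, 2*2, 3*1) = 4
m[5] = max(1*4, 2*3, 3*2, 4*1) = 6
m[6] = max(1*6, 2*4, 3*3, 4*2, 5*1) = 9
m[7] = max(1*9, 2*6, 3*4, 4*3, 5*2, 6*1) = 12
m[8] = max(1*12, 2*9, 3*6, …, 6*2, 7*1) = 18
m[9] = max(1*18, 2*12, 3*9, …, 7*2, 8*1) = 27
m[10] = max(1*27, 2*18, 3*12, …, 8*2, 9*1) = 36
m[11] = max(1*36, 2*27, 3*18, …, 9*2, 10*1) = 54
m[12] = max(1*54, 2*36, 3*27, …, 10*2, 11*1) = 81
m[13] = max(1*81, 2*54, 3*36, …, 11*2, 12*1) = 108
m[14] = max(1*108, 2*81, 3*54, …, 12*2, 13*1) = 162
One optimal split: 3 + 3 + 3 + 3 + 2; product 3*3*3*3*2 = 162.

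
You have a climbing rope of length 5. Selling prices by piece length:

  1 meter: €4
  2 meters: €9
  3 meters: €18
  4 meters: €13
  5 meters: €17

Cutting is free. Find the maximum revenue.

Consider every possible first cut. v[k] is the best of p[i]+v[k−i] over all sellable i≤k.
v[1] = 4
v[2] = 9
v[3] = 18
v[4] = 22  (first piece 1, then v[3]=18)
v[5] = 27  (first piece 2, then v[3]=18)
One optimal cutting: 3 + 2 → €18 + €9 = €27.

27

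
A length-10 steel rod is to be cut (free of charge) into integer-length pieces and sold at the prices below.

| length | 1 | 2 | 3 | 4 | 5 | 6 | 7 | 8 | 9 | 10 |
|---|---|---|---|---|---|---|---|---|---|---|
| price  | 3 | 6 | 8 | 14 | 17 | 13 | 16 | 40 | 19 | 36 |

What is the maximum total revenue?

46

Build best[k] bottom-up: best[k] = max over allowed piece i of (p[i] + best[k−i]).
best[1] = 3
best[2] = max(3+3, 6+0) = 6
best[3] = max(3+6, 6+3, 8+0) = 9
best[4] = max(3+9, 6+6, 8+3, 14+0) = 14
best[5] = max(3+14, 6+9, 8+6, 14+3, 17+0) = 17
best[6] = max(3+17, 6+14, 8+9, 14+6, 17+3, 13+0) = 20
best[7] = max(3+20, 6+17, 8+14, …, 13+3, 16+0) = 23
best[8] = max(3+23, 6+20, 8+17, …, 16+3, 40+0) = 40
best[9] = max(3+40, 6+23, 8+20, …, 40+3, 19+0) = 43
best[10] = max(3+43, 6+40, 8+23, …, 19+3, 36+0) = 46
One optimal cutting: 8 + 1 + 1 → $40 + $3 + $3 = $46.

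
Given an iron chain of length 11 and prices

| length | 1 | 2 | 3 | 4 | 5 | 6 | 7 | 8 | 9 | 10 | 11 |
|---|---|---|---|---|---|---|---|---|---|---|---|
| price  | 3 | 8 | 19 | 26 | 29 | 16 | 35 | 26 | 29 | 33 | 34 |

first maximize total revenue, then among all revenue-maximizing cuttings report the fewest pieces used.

Build r[k] bottom-up: r[k] = max over allowed piece i of (p[i] + r[k−i]).
r[1] = 3
r[2] = 8
r[3] = 19
r[4] = 26
r[5] = 29  (first piece 1, then r[4]=26)
r[6] = 38  (first piece 3, then r[3]=19)
r[7] = 45  (first piece 3, then r[4]=26)
r[8] = 52  (first piece 4, then r[4]=26)
r[9] = 57  (first piece 3, then r[6]=38)
r[10] = 64  (first piece 3, then r[7]=45)
r[11] = 71  (first piece 3, then r[8]=52)
Maximum revenue is $71.
Now minimize piece count subject to staying optimal: for each k, pieces[k] = 1 + min over i with p[i]+r[k−i]=r[k] of pieces[k−i].
pieces[8] = 2
pieces[9] = 3
pieces[10] = 3
pieces[11] = 3

3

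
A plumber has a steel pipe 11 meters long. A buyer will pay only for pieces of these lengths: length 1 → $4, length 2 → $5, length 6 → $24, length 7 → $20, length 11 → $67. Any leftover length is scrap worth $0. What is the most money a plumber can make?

67

Let f[k] be the best obtainable value from length k. For each k, try every first piece i and keep the best of price[i] + f[k−i].
f[1] = 4
f[2] = max(4+4, 5+0) = 8
f[3] = max(4+8, 5+4) = 12
f[4] = max(4+12, 5+8) = 16
f[5] = max(4+16, 5+12) = 20
f[6] = max(4+20, 5+16, 24+0) = 24
f[7] = max(4+24, 5+20, 24+4, 20+0) = 28
f[8] = max(4+28, 5+24, 24+8, 20+4) = 32
f[9] = max(4+32, 5+28, 24+12, 20+8) = 36
f[10] = max(4+36, 5+32, 24+16, 20+12) = 40
f[11] = max(4+40, 5+36, 24+20, 20+16, 67+0) = 67
One optimal cutting: 11 → $67.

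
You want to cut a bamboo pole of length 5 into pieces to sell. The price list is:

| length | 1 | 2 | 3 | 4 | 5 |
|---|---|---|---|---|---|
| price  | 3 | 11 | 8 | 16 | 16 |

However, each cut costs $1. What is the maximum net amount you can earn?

Consider every possible first cut. v[k] is the best of p[i]+v[k−i] over all sellable i≤k, charging 1 whenever i<k.
v[1] = 3
v[2] = max(3+3-1, 11+0) = 11
v[3] = max(3+11-1, 11+3-1, 8+0) = 13
v[4] = max(3+13-1, 11+11-1, 8+3-1, 16+0) = 21
v[5] = max(3+21-1, 11+13-1, 8+11-1, 16+3-1, 16+0) = 23
One optimal plan: pieces 2 + 2 + 1 (2 cuts) → $25 − $2 = $23.

23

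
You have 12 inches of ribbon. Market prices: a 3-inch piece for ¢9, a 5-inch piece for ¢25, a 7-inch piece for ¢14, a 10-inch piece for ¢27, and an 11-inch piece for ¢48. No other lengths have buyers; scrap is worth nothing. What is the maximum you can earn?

50

Let best[k] be the best obtainable value from length k. For each k, try every first piece i and keep the best of price[i] + best[k−i].
best[1] = 0
best[2] = 0
best[3] = 9
best[4] = 9
best[5] = max(9+0, 25+0) = 25
best[6] = max(9+9, 25+0) = 25
best[7] = max(9+9, 25+0, 14+0) = 25
best[8] = max(9+25, 25+9, 14+0) = 34
best[9] = max(9+25, 25+9, 14+0) = 34
best[10] = max(9+25, 25+25, 14+9, 27+0) = 50
best[11] = max(9+34, 25+25, 14+9, 27+0, 48+0) = 50
best[12] = max(9+34, 25+25, 14+25, 27+0, 48+0) = 50
One optimal cutting: pieces 5 + 5 with 2 inches of scrap → ¢50.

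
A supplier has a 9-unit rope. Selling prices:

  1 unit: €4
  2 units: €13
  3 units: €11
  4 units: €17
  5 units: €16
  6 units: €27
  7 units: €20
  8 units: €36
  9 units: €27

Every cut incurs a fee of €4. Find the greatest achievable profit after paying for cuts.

40

Build r[k] bottom-up: r[k] = max over allowed piece i of (p[i] + r[k−i]) − 4 per cut.
r[1] = 4
r[2] = max(4+4-4, 13+0) = 13
r[3] = max(4+13-4, 13+4-4, 11+0) = 13
r[4] = max(4+13-4, 13+13-4, 11+4-4, 17+0) = 22
r[5] = max(4+22-4, 13+13-4, 11+13-4, 17+4-4, 16+0) = 22
r[6] = max(4+22-4, 13+22-4, 11+13-4, 17+13-4, 16+4-4, 27+0) = 31
r[7] = max(4+31-4, 13+22-4, 11+22-4, …, 27+4-4, 20+0) = 31
r[8] = max(4+31-4, 13+31-4, 11+22-4, …, 20+4-4, 36+0) = 40
r[9] = max(4+40-4, 13+31-4, 11+31-4, …, 36+4-4, 27+0) = 40
One optimal plan: pieces 2 + 2 + 2 + 2 + 1 (4 cuts) → €56 − €16 = €40.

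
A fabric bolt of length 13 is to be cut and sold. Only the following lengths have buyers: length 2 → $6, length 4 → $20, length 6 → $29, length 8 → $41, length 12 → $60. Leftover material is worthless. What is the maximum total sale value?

Build best[k] bottom-up: best[k] = max over allowed piece i of (p[i] + best[k−i]).
best[1] = 0
best[2] = 6
best[3] = 6
best[4] = 20
best[5] = 20
best[6] = 29
best[7] = 29
best[8] = 41
best[9] = 41
best[10] = 49  (first piece 4, then best[6]=29)
best[11] = 49
best[12] = 61  (first piece 4, then best[8]=41)
best[13] = 61
One optimal cutting: pieces 8 + 4 with 1 yard of scrap → $61.

61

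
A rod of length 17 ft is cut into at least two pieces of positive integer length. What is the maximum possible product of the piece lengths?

Let g[k] be the best product for length k (with at least one cut). For each first piece i, the rest contributes max(k−i, g[k−i]).
g[2] = 1×max(1,0) = 1×1 = 1
g[3] = 1×max(2,1) = 1×2 = 2
g[4] = 2×max(2,1) = 2×2 = 4
g[5] = 2×max(3,2) = 2×3 = 6
g[6] = 3×max(3,2) = 3×3 = 9
g[7] = 2×max(5,6) = 2×6 = 12
g[8] = 2×max(6,9) = 2×9 = 18
g[9] = 3×max(6,9) = 3×9 = 27
g[10] = 2×max(8,18) = 2×18 = 36
g[11] = 2×max(9,27) = 2×27 = 54
g[12] = 3×max(9,27) = 3×27 = 81
g[13] = 2×max(11,54) = 2×54 = 108
g[14] = 2×max(12,81) = 2×81 = 162
g[15] = 3×max(12,81) = 3×81 = 243
g[16] = 2×max(14,162) = 2×162 = 324
g[17] = 2×max(15,243) = 2×243 = 486
One optimal split: 3 + 3 + 3 + 3 + 3 + 2; product 3×3×3×3×3×2 = 486.

486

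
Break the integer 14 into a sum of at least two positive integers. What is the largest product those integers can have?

Let prod[k] be the best product for length k (with at least one cut). For each first piece i, the rest contributes max(k−i, prod[k−i]).
prod[2] = 1×max(1,0) = 1×1 = 1
prod[3] = max(1×2, 2×1) = 2
prod[4] = max(1×3, 2×2, 3×1) = 4
prod[5] = max(1×4, 2×3, 3×2, 4×1) = 6
prod[6] = max(1×6, 2×4, 3×3, 4×2, 5×1) = 9
prod[7] = max(1×9, 2×6, 3×4, 4×3, 5×2, 6×1) = 12
prod[8] = max(1×12, 2×9, 3×6, …, 6×2, 7×1) = 18
prod[9] = max(1×18, 2×12, 3×9, …, 7×2, 8×1) = 27
prod[10] = max(1×27, 2×18, 3×12, …, 8×2, 9×1) = 36
prod[11] = max(1×36, 2×27, 3×18, …, 9×2, 10×1) = 54
prod[12] = max(1×54, 2×36, 3×27, …, 10×2, 11×1) = 81
prod[13] = max(1×81, 2×54, 3×36, …, 11×2, 12×1) = 108
prod[14] = max(1×108, 2×81, 3×54, …, 12×2, 13×1) = 162
One optimal split: 3 + 3 + 3 + 3 + 2; product 3×3×3×3×2 = 162.

162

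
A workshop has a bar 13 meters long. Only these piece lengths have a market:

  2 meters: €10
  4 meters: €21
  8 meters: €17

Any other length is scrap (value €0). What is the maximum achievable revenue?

Let f[k] be the best obtainable value from length k. For each k, try every first piece i and keep the best of price[i] + f[k−i].
f[1] = 0
f[2] = 10
f[3] = 10
f[4] = 21
f[5] = 21
f[6] = 31  (first piece 2, then f[4]=21)
f[7] = 31
f[8] = 42  (first piece 4, then f[4]=21)
f[9] = 42
f[10] = 52  (first piece 2, then f[8]=42)
f[11] = 52
f[12] = 63  (first piece 4, then f[8]=42)
f[13] = 63
One optimal cutting: pieces 4 + 4 + 4 with 1 meter of scrap → €63.

63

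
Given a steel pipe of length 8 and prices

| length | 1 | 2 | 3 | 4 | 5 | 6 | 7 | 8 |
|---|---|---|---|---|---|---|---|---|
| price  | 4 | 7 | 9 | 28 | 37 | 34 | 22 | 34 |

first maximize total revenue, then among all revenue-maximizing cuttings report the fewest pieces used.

Consider every possible first cut. r[k] is the best of p[i]+r[k−i] over all sellable i≤k.
r[1] = 4
r[2] = max(4+4, 7+0) = 8
r[3] = max(4+8, 7+4, 9+0) = 12
r[4] = max(4+12, 7+8, 9+4, 28+0) = 28
r[5] = max(4+28, 7+12, 9+8, 28+4, 37+0) = 37
r[6] = max(4+37, 7+28, 9+12, 28+8, 37+4, 34+0) = 41
r[7] = max(4+41, 7+37, 9+28, …, 34+4, 22+0) = 45
r[8] = max(4+45, 7+41, 9+37, …, 22+4, 34+0) = 56
Maximum revenue is $56.
Now minimize piece count subject to staying optimal: for each k, pieces[k] = 1 + min over i with p[i]+r[k−i]=r[k] of pieces[k−i].
pieces[5] = 1
pieces[6] = 2
pieces[7] = 3
pieces[8] = 2

2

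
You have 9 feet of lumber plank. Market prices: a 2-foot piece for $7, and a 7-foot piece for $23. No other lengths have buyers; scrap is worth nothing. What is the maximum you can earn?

30

Consider every possible first cut. r[k] is the best of p[i]+r[k−i] over all sellable i≤k.
r[1] = 0
r[2] = 7
r[3] = 7
r[4] = 14  (first piece 2, then r[2]=7)
r[5] = 14
r[6] = 21  (first piece 2, then r[4]=14)
r[7] = 23
r[8] = 28  (first piece 2, then r[6]=21)
r[9] = 30  (first piece 2, then r[7]=23)
One optimal cutting: 7 + 2 → $30.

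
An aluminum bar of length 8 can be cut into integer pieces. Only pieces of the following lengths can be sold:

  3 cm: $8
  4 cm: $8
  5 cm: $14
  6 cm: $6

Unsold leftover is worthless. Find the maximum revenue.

22

Let best[k] be the best obtainable value from length k. For each k, try every first piece i and keep the best of price[i] + best[k−i].
best[1] = 0
best[2] = 0
best[3] = 8
best[4] = max(8+0, 8+0) = 8
best[5] = max(8+0, 8+0, 14+0) = 14
best[6] = max(8+8, 8+0, 14+0, 6+0) = 16
best[7] = max(8+8, 8+8, 14+0, 6+0) = 16
best[8] = max(8+14, 8+8, 14+8, 6+0) = 22
One optimal cutting: 5 + 3 → $22.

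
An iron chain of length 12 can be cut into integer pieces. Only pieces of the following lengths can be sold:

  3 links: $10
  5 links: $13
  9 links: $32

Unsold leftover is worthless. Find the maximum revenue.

42

Let best[k] be the best obtainable value from length k. For each k, try every first piece i and keep the best of price[i] + best[k−i].
best[1] = 0
best[2] = 0
best[3] = 10
best[4] = 10
best[5] = 13
best[6] = 20  (first piece 3, then best[3]=10)
best[7] = 20
best[8] = 23  (first piece 3, then best[5]=13)
best[9] = 32
best[10] = 32
best[11] = 33  (first piece 3, then best[8]=23)
best[12] = 42  (first piece 3, then best[9]=32)
One optimal cutting: 9 + 3 → $42.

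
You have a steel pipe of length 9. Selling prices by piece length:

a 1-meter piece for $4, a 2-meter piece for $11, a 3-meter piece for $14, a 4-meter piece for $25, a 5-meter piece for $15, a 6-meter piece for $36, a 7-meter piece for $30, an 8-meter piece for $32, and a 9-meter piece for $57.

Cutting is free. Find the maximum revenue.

Build R[k] bottom-up: R[k] = max over allowed piece i of (p[i] + R[k−i]).
R[1] = 4
R[2] = 11
R[3] = 15  (first piece 1, then R[2]=11)
R[4] = 25
R[5] = 29  (first piece 1, then R[4]=25)
R[6] = 36  (first piece 2, then R[4]=25)
R[7] = 40  (first piece 1, then R[6]=36)
R[8] = 50  (first piece 4, then R[4]=25)
R[9] = 57
Best is to sell the whole 9-meter piece uncut for $57.

57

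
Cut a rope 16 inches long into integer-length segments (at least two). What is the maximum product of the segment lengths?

324

Fill prod[k] for k=2..16: at each k try every first piece i and multiply by the better of (k−i) uncut or prod[k−i].
prod[2] = 1*max(1,0) = 1*1 = 1
prod[3] = 1*max(2,1) = 1*2 = 2
prod[4] = 2*max(2,1) = 2*2 = 4
prod[5] = 2*max(3,2) = 2*3 = 6
prod[6] = 3*max(3,2) = 3*3 = 9
prod[7] = 2*max(5,6) = 2*6 = 12
prod[8] = 2*max(6,9) = 2*9 = 18
prod[9] = 3*max(6,9) = 3*9 = 27
prod[10] = 2*max(8,18) = 2*18 = 36
prod[11] = 2*max(9,27) = 2*27 = 54
prod[12] = 3*max(9,27) = 3*27 = 81
prod[13] = 2*max(11,54) = 2*54 = 108
prod[14] = 2*max(12,81) = 2*81 = 162
prod[15] = 3*max(12,81) = 3*81 = 243
prod[16] = 2*max(14,162) = 2*162 = 324
One optimal split: 3 + 3 + 3 + 3 + 2 + 2; product 3*3*3*3*2*2 = 324.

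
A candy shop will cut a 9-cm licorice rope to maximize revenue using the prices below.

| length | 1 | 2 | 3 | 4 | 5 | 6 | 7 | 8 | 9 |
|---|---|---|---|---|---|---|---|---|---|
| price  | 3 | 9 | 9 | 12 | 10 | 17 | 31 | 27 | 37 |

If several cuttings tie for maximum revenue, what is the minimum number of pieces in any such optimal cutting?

Let r[k] be the best obtainable value from length k. For each k, try every first piece i and keep the best of price[i] + r[k−i].
r[1] = 3
r[2] = 9
r[3] = 12  (first piece 1, then r[2]=9)
r[4] = 18  (first piece 2, then r[2]=9)
r[5] = 21  (first piece 1, then r[4]=18)
r[6] = 27  (first piece 2, then r[4]=18)
r[7] = 31
r[8] = 36  (first piece 2, then r[6]=27)
r[9] = 40  (first piece 2, then r[7]=31)
Maximum revenue is ¢40.
Now minimize piece count subject to staying optimal: for each k, pieces[k] = 1 + min over i with p[i]+r[k−i]=r[k] of pieces[k−i].
pieces[6] = 3
pieces[7] = 1
pieces[8] = 4
pieces[9] = 2

2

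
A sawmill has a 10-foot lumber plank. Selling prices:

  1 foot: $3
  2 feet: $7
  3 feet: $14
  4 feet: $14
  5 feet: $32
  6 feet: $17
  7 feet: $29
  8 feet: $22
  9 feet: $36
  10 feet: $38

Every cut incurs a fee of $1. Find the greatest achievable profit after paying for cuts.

63

Let r[k] be the best obtainable value from length k. For each k, try every first piece i and keep the best of price[i] + r[k−i] minus the 1 cut fee when i<k.
r[1] = 3
r[2] = max(3+3-1, 7+0) = 7
r[3] = max(3+7-1, 7+3-1, 14+0) = 14
r[4] = max(3+14-1, 7+7-1, 14+3-1, 14+0) = 16
r[5] = max(3+16-1, 7+14-1, 14+7-1, 14+3-1, 32+0) = 32
r[6] = max(3+32-1, 7+16-1, 14+14-1, 14+7-1, 32+3-1, 17+0) = 34
r[7] = max(3+34-1, 7+32-1, 14+16-1, …, 17+3-1, 29+0) = 38
r[8] = max(3+38-1, 7+34-1, 14+32-1, …, 29+3-1, 22+0) = 45
r[9] = max(3+45-1, 7+38-1, 14+34-1, …, 22+3-1, 36+0) = 47
r[10] = max(3+47-1, 7+45-1, 14+38-1, …, 36+3-1, 38+0) = 63
One optimal plan: pieces 5 + 5 (1 cut) → $64 − $1 = $63.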